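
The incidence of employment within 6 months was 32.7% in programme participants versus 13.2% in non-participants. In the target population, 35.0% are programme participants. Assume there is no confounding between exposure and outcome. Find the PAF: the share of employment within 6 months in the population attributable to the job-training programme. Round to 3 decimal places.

PAF ≈ 0.341

p₁ = 0.327, p₀ = 0.132.
Overall risk P(Y=1) = π·p₁ + (1−π)·p₀ = 0.35×0.327 + 0.65×0.132 = 0.20025.
Under exogeneity, PAF = [P(Y=1) − p₀] / P(Y=1).
PAF = (0.20025 − 0.132) / 0.20025 ≈ 0.3408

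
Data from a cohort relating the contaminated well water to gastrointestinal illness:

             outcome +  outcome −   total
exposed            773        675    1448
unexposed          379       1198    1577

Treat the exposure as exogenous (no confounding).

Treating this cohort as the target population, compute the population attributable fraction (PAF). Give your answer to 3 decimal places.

PAF ≈ 0.369

p₁ = P(outcome | exposed) = 773/1448 = 0.53384
p₀ = P(outcome | unexposed) = 379/1577 = 0.24033
Exposure prevalence π = 1448/3025 = 0.47868; overall risk P(Y=1) = 0.38083.
Under exogeneity, PAF = [P(Y=1) − p₀]/P(Y=1).
PAF = (0.38083 − 0.24033) / 0.38083 ≈ 0.3689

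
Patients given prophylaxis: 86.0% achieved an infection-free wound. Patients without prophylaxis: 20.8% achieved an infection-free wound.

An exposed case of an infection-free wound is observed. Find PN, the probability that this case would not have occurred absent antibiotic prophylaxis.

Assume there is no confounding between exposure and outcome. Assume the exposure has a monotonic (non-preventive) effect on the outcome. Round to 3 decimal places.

PN ≈ 0.758

p₁ = 0.86, p₀ = 0.208.
Under exogeneity and monotonicity, PN = (p₁ − p₀) / p₁.
PN = (0.86 − 0.208) / 0.86 = 0.652 / 0.86 ≈ 0.7581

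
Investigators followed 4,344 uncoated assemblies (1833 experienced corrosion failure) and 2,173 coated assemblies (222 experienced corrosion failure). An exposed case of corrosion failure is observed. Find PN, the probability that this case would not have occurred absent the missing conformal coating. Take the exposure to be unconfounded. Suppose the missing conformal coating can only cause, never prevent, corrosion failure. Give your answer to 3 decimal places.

p₁ = P(outcome | exposed) = 1833/4344 = 0.42196
p₀ = P(outcome | unexposed) = 222/2173 = 0.10216
Under exogeneity and monotonicity, PN = (p₁ − p₀) / p₁.
PN = (0.42196 − 0.10216) / 0.42196 = 0.3198 / 0.42196 ≈ 0.7579

PN ≈ 0.758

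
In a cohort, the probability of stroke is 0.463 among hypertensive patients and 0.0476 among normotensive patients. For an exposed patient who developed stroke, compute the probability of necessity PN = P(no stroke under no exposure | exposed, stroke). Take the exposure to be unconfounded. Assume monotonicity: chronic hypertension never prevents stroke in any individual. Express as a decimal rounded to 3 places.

Let p₁ = 0.463, p₀ = 0.0476.
Under exogeneity and monotonicity, PN = (p₁ − p₀) / p₁.
PN = (0.463 − 0.0476) / 0.463 = 0.4154 / 0.463 ≈ 0.8972

PN ≈ 0.897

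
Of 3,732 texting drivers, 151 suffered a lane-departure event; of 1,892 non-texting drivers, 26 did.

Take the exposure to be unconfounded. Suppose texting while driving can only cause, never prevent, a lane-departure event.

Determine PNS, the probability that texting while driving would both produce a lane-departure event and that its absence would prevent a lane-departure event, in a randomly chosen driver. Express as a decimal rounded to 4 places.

PNS ≈ 0.0267

p₁ = P(outcome | exposed) = 151/3732 = 0.040461
p₀ = P(outcome | unexposed) = 26/1892 = 0.013742
Under exogeneity and monotonicity, PNS = p₁ − p₀.
PNS = 0.040461 − 0.013742 = 0.026719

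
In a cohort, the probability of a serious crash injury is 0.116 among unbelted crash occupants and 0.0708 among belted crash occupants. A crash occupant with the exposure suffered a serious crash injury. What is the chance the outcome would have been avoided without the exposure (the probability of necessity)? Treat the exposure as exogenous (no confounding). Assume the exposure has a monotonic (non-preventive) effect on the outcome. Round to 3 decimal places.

Let p₁ = 0.116, p₀ = 0.0708.
Under exogeneity and monotonicity, PN = (p₁ − p₀) / p₁.
PN = (0.116 − 0.0708) / 0.116 = 0.0452 / 0.116 ≈ 0.3897

PN ≈ 0.390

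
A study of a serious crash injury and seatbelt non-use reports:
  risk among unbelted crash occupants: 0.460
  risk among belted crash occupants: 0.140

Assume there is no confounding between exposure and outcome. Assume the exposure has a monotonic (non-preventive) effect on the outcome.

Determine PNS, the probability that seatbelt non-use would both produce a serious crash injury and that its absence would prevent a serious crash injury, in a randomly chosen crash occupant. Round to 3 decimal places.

PNS ≈ 0.320

Let p₁ = 0.46, p₀ = 0.14.
Under exogeneity and monotonicity, PNS = p₁ − p₀.
PNS = 0.46 − 0.14 = 0.32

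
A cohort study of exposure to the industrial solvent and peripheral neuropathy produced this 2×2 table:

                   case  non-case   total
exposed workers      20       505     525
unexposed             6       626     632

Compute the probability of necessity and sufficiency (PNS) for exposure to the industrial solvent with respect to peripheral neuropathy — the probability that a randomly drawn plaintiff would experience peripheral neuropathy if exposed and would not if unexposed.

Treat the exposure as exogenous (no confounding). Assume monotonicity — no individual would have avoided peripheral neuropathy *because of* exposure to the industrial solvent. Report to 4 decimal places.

PNS ≈ 0.0286

p₁ = P(outcome | exposed) = 20/525 = 0.038095
p₀ = P(outcome | unexposed) = 6/632 = 0.0094937
Under exogeneity and monotonicity, PNS = p₁ − p₀.
PNS = 0.038095 − 0.0094937 = 0.028602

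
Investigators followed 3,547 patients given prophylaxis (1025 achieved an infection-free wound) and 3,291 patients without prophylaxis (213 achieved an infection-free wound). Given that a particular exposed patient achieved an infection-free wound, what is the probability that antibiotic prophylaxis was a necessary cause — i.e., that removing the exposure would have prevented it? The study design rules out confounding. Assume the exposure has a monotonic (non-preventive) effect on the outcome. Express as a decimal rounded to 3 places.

p₁ = P(outcome | exposed) = 1025/3547 = 0.28898
p₀ = P(outcome | unexposed) = 213/3291 = 0.064722
Under exogeneity and monotonicity, PN = (p₁ − p₀) / p₁.
PN = (0.28898 − 0.064722) / 0.28898 = 0.22425 / 0.28898 ≈ 0.7760

PN ≈ 0.776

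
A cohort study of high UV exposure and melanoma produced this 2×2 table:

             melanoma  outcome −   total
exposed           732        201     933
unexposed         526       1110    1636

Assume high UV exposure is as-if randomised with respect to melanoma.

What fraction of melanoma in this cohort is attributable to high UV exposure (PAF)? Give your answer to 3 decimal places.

p₁ = P(outcome | exposed) = 732/933 = 0.78457
p₀ = P(outcome | unexposed) = 526/1636 = 0.32152
Exposure prevalence π = 933/2569 = 0.36318; overall risk P(Y=1) = 0.48968.
Under exogeneity, PAF = [P(Y=1) − p₀]/P(Y=1).
PAF = (0.48968 − 0.32152) / 0.48968 ≈ 0.3434

PAF ≈ 0.343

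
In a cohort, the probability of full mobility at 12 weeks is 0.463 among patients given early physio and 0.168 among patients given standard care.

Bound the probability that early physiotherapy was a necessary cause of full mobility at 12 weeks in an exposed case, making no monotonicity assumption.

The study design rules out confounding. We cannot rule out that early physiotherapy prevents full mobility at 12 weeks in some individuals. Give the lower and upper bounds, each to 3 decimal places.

0.637 ≤ PN ≤ 1.000

Let p₁ = 0.463, p₀ = 0.168.
Under exogeneity alone the bounds on PN are max{0,(p₁−p₀)/p₁} ≤ PN ≤ min{1,(1−p₀)/p₁}.
  lower = (p₁ − p₀)/p₁ = 0.295 / 0.463 ≈ 0.6371
  upper = min{1, (1 − p₀)/p₁} = 0.832 / 0.463 ≈ 1.7970 → capped at 1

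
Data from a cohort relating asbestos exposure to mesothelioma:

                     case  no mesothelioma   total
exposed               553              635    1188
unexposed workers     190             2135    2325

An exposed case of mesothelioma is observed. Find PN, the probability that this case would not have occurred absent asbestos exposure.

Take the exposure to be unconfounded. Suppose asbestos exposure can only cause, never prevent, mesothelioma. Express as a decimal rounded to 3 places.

p₁ = P(outcome | exposed) = 553/1188 = 0.46549
p₀ = P(outcome | unexposed) = 190/2325 = 0.08172
Under exogeneity and monotonicity, PN = (p₁ − p₀)/p₁.
PN = (0.46549 − 0.08172) / 0.46549 ≈ 0.8244

PN ≈ 0.824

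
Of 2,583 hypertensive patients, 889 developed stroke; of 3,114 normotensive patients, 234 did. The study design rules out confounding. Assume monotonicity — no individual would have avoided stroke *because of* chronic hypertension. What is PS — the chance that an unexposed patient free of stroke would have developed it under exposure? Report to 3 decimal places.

PS ≈ 0.291

p₁ = P(outcome | exposed) = 889/2583 = 0.34417
p₀ = P(outcome | unexposed) = 234/3114 = 0.075145
Under exogeneity and monotonicity, PS = (p₁ − p₀) / (1 − p₀).
PS = (0.34417 − 0.075145) / (1 − 0.075145) = 0.26903 / 0.92486 ≈ 0.2909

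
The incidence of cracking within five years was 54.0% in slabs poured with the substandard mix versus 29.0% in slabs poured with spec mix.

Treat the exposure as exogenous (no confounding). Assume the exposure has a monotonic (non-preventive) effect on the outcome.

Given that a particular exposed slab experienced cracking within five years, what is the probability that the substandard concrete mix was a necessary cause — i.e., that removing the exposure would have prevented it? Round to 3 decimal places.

p₁ = 0.54, p₀ = 0.29.
Under exogeneity and monotonicity, PN = (p₁ − p₀) / p₁.
PN = (0.54 − 0.29) / 0.54 = 0.25 / 0.54 ≈ 0.4630

PN ≈ 0.463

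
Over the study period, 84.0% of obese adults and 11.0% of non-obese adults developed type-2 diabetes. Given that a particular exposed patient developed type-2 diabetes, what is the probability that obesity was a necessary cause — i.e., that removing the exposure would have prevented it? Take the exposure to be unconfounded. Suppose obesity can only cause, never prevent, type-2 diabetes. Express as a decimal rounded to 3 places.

p₁ = 0.84, p₀ = 0.11.
Under exogeneity and monotonicity, PN = (p₁ − p₀) / p₁.
PN = (0.84 − 0.11) / 0.84 = 0.73 / 0.84 ≈ 0.8690

PN ≈ 0.869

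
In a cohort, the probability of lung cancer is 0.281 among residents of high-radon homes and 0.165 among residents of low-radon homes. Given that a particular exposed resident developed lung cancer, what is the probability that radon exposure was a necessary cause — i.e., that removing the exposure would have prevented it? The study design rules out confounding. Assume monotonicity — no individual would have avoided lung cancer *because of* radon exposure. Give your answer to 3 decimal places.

PN ≈ 0.413

Let p₁ = 0.281, p₀ = 0.165.
Under exogeneity and monotonicity, PN = (p₁ − p₀) / p₁.
PN = (0.281 − 0.165) / 0.281 = 0.116 / 0.281 ≈ 0.4128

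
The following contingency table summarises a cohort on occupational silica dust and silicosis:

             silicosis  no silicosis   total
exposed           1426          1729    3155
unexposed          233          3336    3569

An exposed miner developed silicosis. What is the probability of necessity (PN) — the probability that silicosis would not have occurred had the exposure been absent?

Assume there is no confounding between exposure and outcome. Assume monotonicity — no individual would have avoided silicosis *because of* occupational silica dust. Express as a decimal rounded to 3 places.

p₁ = P(outcome | exposed) = 1426/3155 = 0.45198
p₀ = P(outcome | unexposed) = 233/3569 = 0.065284
Under exogeneity and monotonicity, PN = (p₁ − p₀) / p₁.
PN = (0.45198 − 0.065284) / 0.45198 = 0.3867 / 0.45198 ≈ 0.8556

PN ≈ 0.856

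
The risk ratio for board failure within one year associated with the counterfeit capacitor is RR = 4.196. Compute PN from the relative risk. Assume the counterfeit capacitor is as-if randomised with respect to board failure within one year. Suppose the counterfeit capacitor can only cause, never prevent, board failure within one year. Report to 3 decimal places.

PN ≈ 0.762

Under exogeneity and monotonicity, PN = (RR − 1) / RR = 1 − 1/RR.
PN = (4.196 − 1) / 4.196 = 3.196 / 4.196 ≈ 0.7617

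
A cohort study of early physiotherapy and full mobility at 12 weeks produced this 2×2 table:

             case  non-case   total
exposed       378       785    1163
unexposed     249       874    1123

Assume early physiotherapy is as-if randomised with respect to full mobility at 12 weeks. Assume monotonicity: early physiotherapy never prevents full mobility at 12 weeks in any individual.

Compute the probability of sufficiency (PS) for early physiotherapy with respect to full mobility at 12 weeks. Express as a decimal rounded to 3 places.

PS ≈ 0.133

p₁ = P(outcome | exposed) = 378/1163 = 0.32502
p₀ = P(outcome | unexposed) = 249/1123 = 0.22173
Under exogeneity and monotonicity, PS = (p₁ − p₀)/(1 − p₀).
PS = (0.32502 − 0.22173) / 0.77827 ≈ 0.1327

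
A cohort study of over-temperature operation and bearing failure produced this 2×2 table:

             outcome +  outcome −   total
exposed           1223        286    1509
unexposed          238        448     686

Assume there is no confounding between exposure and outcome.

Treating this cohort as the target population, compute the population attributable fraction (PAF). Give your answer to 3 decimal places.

p₁ = P(outcome | exposed) = 1223/1509 = 0.81047
p₀ = P(outcome | unexposed) = 238/686 = 0.34694
Exposure prevalence π = 1509/2195 = 0.68747; overall risk P(Y=1) = 0.6656.
Under exogeneity, PAF = [P(Y=1) − p₀]/P(Y=1).
PAF = (0.6656 − 0.34694) / 0.6656 ≈ 0.4788

PAF ≈ 0.479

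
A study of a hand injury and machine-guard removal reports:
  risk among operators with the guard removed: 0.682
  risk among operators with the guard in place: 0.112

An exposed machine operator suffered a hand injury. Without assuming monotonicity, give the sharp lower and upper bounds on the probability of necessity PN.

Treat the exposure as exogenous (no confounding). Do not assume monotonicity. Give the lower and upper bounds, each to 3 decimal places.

Let p₁ = 0.682, p₀ = 0.112.
Under exogeneity alone the bounds on PN are max{0,(p₁−p₀)/p₁} ≤ PN ≤ min{1,(1−p₀)/p₁}.
  lower = (p₁ − p₀)/p₁ = 0.57 / 0.682 ≈ 0.8358
  upper = min{1, (1 − p₀)/p₁} = 0.888 / 0.682 ≈ 1.3021 → capped at 1

0.836 ≤ PN ≤ 1.000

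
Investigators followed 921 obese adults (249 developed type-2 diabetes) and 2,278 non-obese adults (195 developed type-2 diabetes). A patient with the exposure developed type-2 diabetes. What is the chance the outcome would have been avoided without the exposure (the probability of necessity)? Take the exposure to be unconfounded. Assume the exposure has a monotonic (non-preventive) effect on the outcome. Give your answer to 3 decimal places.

PN ≈ 0.683

p₁ = P(outcome | exposed) = 249/921 = 0.27036
p₀ = P(outcome | unexposed) = 195/2278 = 0.085601
Under exogeneity and monotonicity, PN = (p₁ − p₀) / p₁.
PN = (0.27036 − 0.085601) / 0.27036 = 0.18476 / 0.27036 ≈ 0.6834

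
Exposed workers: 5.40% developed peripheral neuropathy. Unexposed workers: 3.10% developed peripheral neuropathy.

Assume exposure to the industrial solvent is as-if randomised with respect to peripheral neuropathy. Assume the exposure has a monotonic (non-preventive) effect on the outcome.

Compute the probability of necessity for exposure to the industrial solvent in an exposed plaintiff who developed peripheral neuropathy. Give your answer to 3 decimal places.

PN ≈ 0.426

p₁ = 0.054, p₀ = 0.031.
Under exogeneity and monotonicity, PN = (p₁ − p₀) / p₁.
PN = (0.054 − 0.031) / 0.054 = 0.023 / 0.054 ≈ 0.4259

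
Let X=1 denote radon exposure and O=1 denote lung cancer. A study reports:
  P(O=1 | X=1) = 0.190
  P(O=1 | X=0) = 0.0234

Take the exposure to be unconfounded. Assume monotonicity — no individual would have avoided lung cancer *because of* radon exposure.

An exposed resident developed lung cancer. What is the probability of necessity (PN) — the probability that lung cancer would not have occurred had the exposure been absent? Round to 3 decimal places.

PN ≈ 0.877

Let p₁ = 0.19, p₀ = 0.0234.
Under exogeneity and monotonicity, PN = (p₁ − p₀) / p₁.
PN = (0.19 − 0.0234) / 0.19 = 0.1666 / 0.19 ≈ 0.8768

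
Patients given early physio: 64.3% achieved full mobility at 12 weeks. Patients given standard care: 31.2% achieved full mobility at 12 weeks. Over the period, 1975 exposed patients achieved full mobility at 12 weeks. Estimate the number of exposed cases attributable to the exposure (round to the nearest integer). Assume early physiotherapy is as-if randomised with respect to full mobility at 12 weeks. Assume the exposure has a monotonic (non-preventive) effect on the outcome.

about 1017 cases

p₁ = 0.643, p₀ = 0.312.
PN = (p₁ − p₀)/p₁ = (0.643 − 0.312) / 0.643 ≈ 0.51477.
Attributable cases ≈ PN × (exposed cases) = 0.51477 × 1975 ≈ 1016.68.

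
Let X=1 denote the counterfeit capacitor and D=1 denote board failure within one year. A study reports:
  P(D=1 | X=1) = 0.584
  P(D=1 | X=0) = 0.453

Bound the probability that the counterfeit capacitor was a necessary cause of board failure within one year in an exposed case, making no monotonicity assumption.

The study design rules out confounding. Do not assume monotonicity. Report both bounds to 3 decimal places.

Let p₁ = 0.584, p₀ = 0.453.
Under exogeneity alone the bounds on PN are max{0,(p₁−p₀)/p₁} ≤ PN ≤ min{1,(1−p₀)/p₁}.
  lower = (p₁ − p₀)/p₁ = 0.131 / 0.584 ≈ 0.2243
  upper = min{1, (1 − p₀)/p₁} = 0.547 / 0.584 ≈ 0.9366

0.224 ≤ PN ≤ 0.937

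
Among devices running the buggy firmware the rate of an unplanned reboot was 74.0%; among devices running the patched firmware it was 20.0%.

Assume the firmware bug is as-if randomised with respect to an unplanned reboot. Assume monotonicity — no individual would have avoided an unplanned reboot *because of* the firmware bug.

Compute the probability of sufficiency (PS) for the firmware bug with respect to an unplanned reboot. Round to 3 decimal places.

PS ≈ 0.675

p₁ = 0.74, p₀ = 0.2.
Under exogeneity and monotonicity, PS = (p₁ − p₀) / (1 − p₀).
PS = (0.74 − 0.2) / (1 − 0.2) = 0.54 / 0.8 ≈ 0.6750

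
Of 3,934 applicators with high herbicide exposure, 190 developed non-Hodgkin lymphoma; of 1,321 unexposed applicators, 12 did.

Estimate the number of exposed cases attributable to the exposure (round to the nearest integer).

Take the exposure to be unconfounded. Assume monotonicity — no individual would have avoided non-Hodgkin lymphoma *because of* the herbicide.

p₁ = P(outcome | exposed) = 190/3934 = 0.048297
p₀ = P(outcome | unexposed) = 12/1321 = 0.009084
PN = (p₁ − p₀)/p₁ = (0.048297 − 0.009084) / 0.048297 ≈ 0.81191.
Attributable cases ≈ PN × (exposed cases) = 0.81191 × 190 ≈ 154.26.

about 154 cases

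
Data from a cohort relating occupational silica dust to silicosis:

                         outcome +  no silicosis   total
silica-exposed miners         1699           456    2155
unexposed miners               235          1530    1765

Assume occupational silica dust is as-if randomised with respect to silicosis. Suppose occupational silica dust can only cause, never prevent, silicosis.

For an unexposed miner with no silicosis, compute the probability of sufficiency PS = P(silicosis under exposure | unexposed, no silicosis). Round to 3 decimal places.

PS ≈ 0.756

p₁ = P(outcome | exposed) = 1699/2155 = 0.7884
p₀ = P(outcome | unexposed) = 235/1765 = 0.13314
Under exogeneity and monotonicity, PS = (p₁ − p₀)/(1 − p₀).
PS = (0.7884 − 0.13314) / 0.86686 ≈ 0.7559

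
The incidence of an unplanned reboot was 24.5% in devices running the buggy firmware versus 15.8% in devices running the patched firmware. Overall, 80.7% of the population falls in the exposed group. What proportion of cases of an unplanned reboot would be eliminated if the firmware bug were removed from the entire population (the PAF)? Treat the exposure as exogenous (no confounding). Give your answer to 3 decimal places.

PAF ≈ 0.308

p₁ = 0.245, p₀ = 0.158.
Overall risk P(Y=1) = π·p₁ + (1−π)·p₀ = 0.807×0.245 + 0.193×0.158 = 0.22821.
Under exogeneity, PAF = [P(Y=1) − p₀] / P(Y=1).
PAF = (0.22821 − 0.158) / 0.22821 ≈ 0.3077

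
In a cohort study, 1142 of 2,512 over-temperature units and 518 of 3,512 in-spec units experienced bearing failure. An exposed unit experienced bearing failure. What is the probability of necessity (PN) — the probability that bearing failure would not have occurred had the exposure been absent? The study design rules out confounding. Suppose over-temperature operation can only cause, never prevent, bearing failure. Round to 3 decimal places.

p₁ = P(outcome | exposed) = 1142/2512 = 0.45462
p₀ = P(outcome | unexposed) = 518/3512 = 0.14749
Under exogeneity and monotonicity, PN = (p₁ − p₀) / p₁.
PN = (0.45462 − 0.14749) / 0.45462 = 0.30712 / 0.45462 ≈ 0.6756

PN ≈ 0.676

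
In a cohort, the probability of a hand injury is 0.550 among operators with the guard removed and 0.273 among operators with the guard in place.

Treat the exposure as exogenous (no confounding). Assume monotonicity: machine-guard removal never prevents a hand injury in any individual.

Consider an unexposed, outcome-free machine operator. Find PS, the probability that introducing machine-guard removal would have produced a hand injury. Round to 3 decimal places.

PS ≈ 0.381

Let p₁ = 0.55, p₀ = 0.273.
Under exogeneity and monotonicity, PS = (p₁ − p₀) / (1 − p₀).
PS = (0.55 − 0.273) / (1 − 0.273) = 0.277 / 0.727 ≈ 0.3810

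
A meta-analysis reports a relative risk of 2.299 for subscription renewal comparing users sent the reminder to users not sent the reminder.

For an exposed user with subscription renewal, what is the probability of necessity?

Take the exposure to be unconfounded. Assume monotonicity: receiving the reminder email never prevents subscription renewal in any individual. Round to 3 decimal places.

PN ≈ 0.565

Under exogeneity and monotonicity, PN = (RR − 1) / RR = 1 − 1/RR.
PN = (2.299 − 1) / 2.299 = 1.299 / 2.299 ≈ 0.5650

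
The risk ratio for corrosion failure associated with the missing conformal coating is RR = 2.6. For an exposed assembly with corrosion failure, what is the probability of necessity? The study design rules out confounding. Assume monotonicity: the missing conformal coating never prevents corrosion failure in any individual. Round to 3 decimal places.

Under exogeneity and monotonicity, PN = (RR − 1) / RR = 1 − 1/RR.
PN = (2.6 − 1) / 2.6 = 1.6 / 2.6 ≈ 0.6154

PN ≈ 0.615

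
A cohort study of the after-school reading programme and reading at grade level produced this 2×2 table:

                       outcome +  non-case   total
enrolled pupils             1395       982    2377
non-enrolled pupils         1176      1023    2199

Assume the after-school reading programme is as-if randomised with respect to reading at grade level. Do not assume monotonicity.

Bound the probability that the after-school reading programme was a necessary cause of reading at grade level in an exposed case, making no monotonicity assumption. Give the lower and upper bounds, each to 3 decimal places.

p₁ = P(outcome | exposed) = 1395/2377 = 0.58687
p₀ = P(outcome | unexposed) = 1176/2199 = 0.53479
Under exogeneity alone the bounds on PN are max{0,(p₁−p₀)/p₁} ≤ PN ≤ min{1,(1−p₀)/p₁}.
  lower = (p₁ − p₀)/p₁ = 0.052086 / 0.58687 ≈ 0.0888
  upper = min{1, (1 − p₀)/p₁} = 0.46521 / 0.58687 ≈ 0.7927

0.089 ≤ PN ≤ 0.793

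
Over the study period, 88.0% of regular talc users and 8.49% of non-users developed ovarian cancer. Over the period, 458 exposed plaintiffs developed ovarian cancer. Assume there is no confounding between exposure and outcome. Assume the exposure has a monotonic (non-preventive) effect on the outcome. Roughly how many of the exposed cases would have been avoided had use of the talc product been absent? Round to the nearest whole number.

p₁ = 0.88, p₀ = 0.0849.
PN = (p₁ − p₀)/p₁ = (0.88 − 0.0849) / 0.88 ≈ 0.90352.
Attributable cases ≈ PN × (exposed cases) = 0.90352 × 458 ≈ 413.81.

about 414 cases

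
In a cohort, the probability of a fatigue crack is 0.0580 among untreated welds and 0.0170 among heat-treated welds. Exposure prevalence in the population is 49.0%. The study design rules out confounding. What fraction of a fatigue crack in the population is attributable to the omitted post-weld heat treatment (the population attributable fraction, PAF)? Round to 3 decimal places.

PAF ≈ 0.542

Let p₁ = 0.058, p₀ = 0.017.
Overall risk P(Y=1) = π·p₁ + (1−π)·p₀ = 0.49×0.058 + 0.51×0.017 = 0.03709.
Under exogeneity, PAF = [P(Y=1) − p₀] / P(Y=1).
PAF = (0.03709 − 0.017) / 0.03709 ≈ 0.5417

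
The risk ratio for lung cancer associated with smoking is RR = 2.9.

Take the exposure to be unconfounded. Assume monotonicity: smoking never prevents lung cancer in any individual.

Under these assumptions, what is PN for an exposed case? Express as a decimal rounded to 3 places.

PN ≈ 0.655

Under exogeneity and monotonicity, PN = (RR − 1) / RR = 1 − 1/RR.
PN = (2.9 − 1) / 2.9 = 1.9 / 2.9 ≈ 0.6552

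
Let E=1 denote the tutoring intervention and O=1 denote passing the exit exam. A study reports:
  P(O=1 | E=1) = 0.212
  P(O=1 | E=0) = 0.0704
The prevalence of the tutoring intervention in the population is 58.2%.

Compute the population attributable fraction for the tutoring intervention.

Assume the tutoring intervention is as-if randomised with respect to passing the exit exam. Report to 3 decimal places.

PAF ≈ 0.539

Let p₁ = 0.212, p₀ = 0.0704.
Overall risk P(Y=1) = π·p₁ + (1−π)·p₀ = 0.582×0.212 + 0.418×0.0704 = 0.15281.
Under exogeneity, PAF = [P(Y=1) − p₀] / P(Y=1).
PAF = (0.15281 − 0.0704) / 0.15281 ≈ 0.5393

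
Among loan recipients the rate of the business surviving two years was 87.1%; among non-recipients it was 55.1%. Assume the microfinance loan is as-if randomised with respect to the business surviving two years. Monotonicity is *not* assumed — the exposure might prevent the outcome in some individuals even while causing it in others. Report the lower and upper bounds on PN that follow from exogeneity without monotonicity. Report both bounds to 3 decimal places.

p₁ = 0.871, p₀ = 0.551.
Under exogeneity alone the bounds on PN are max{0,(p₁−p₀)/p₁} ≤ PN ≤ min{1,(1−p₀)/p₁}.
  lower = (p₁ − p₀)/p₁ = 0.32 / 0.871 ≈ 0.3674
  upper = min{1, (1 − p₀)/p₁} = 0.449 / 0.871 ≈ 0.5155

0.367 ≤ PN ≤ 0.515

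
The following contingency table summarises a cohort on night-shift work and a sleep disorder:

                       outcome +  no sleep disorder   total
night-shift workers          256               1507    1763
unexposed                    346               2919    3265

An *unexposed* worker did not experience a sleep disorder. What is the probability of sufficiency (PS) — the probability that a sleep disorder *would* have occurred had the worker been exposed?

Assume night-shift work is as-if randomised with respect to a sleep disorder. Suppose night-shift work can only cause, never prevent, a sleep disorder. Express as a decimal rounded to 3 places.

PS ≈ 0.044

p₁ = P(outcome | exposed) = 256/1763 = 0.14521
p₀ = P(outcome | unexposed) = 346/3265 = 0.10597
Under exogeneity and monotonicity, PS = (p₁ − p₀)/(1 − p₀).
PS = (0.14521 − 0.10597) / 0.89403 ≈ 0.0439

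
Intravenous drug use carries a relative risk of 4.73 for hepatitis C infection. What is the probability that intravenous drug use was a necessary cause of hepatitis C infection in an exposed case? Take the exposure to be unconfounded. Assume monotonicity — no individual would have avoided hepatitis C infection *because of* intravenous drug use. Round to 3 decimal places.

PN ≈ 0.789

Under exogeneity and monotonicity, PN = (RR − 1) / RR = 1 − 1/RR.
PN = (4.73 − 1) / 4.73 = 3.73 / 4.73 ≈ 0.7886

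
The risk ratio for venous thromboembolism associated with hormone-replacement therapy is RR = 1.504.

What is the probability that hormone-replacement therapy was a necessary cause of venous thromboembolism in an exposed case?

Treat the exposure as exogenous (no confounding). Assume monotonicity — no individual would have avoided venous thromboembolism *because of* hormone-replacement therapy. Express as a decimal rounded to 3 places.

PN ≈ 0.335

Under exogeneity and monotonicity, PN = (RR − 1) / RR = 1 − 1/RR.
PN = (1.504 − 1) / 1.504 = 0.504 / 1.504 ≈ 0.3351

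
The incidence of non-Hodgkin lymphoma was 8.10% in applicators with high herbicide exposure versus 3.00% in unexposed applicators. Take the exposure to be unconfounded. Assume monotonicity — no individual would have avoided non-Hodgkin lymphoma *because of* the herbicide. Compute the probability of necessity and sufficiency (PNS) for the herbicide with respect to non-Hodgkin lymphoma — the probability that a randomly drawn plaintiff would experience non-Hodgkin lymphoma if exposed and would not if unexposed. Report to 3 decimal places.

PNS ≈ 0.051

p₁ = 0.081, p₀ = 0.03.
Under exogeneity and monotonicity, PNS = p₁ − p₀.
PNS = 0.081 − 0.03 = 0.051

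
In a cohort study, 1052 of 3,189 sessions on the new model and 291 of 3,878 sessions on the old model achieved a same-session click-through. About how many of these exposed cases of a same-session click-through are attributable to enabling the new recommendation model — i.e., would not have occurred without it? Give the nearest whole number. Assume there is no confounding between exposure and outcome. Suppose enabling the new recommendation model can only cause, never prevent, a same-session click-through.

about 813 cases

p₁ = P(outcome | exposed) = 1052/3189 = 0.32988
p₀ = P(outcome | unexposed) = 291/3878 = 0.075039
PN = (p₁ − p₀)/p₁ = (0.32988 − 0.075039) / 0.32988 ≈ 0.77253.
Attributable cases ≈ PN × (exposed cases) = 0.77253 × 1052 ≈ 812.70.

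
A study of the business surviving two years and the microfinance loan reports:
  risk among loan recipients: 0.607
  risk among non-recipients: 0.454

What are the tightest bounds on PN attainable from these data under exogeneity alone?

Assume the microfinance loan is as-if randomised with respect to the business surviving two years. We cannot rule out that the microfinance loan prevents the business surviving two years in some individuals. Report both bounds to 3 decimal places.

Let p₁ = 0.607, p₀ = 0.454.
Under exogeneity alone the bounds on PN are max{0,(p₁−p₀)/p₁} ≤ PN ≤ min{1,(1−p₀)/p₁}.
  lower = (p₁ − p₀)/p₁ = 0.153 / 0.607 ≈ 0.2521
  upper = min{1, (1 − p₀)/p₁} = 0.546 / 0.607 ≈ 0.8995

0.252 ≤ PN ≤ 0.900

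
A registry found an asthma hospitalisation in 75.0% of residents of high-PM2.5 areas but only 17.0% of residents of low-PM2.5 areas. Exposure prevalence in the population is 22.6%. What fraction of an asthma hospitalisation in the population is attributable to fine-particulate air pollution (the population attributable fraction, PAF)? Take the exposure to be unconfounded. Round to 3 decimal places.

p₁ = 0.75, p₀ = 0.17.
Overall risk P(Y=1) = π·p₁ + (1−π)·p₀ = 0.226×0.75 + 0.774×0.17 = 0.30108.
Under exogeneity, PAF = [P(Y=1) − p₀] / P(Y=1).
PAF = (0.30108 − 0.17) / 0.30108 ≈ 0.4354

PAF ≈ 0.435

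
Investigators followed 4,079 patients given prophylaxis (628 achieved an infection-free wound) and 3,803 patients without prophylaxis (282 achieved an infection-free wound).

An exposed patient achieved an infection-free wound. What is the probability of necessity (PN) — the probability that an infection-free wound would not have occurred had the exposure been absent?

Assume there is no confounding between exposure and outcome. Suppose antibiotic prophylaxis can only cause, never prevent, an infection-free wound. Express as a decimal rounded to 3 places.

PN ≈ 0.518

p₁ = P(outcome | exposed) = 628/4079 = 0.15396
p₀ = P(outcome | unexposed) = 282/3803 = 0.074152
Under exogeneity and monotonicity, PN = (p₁ − p₀) / p₁.
PN = (0.15396 − 0.074152) / 0.15396 = 0.079807 / 0.15396 ≈ 0.5184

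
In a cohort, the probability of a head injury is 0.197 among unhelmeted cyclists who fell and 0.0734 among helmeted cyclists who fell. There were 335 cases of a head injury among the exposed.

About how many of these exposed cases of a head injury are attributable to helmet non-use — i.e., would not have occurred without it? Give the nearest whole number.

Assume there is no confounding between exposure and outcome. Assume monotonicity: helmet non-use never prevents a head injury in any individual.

Let p₁ = 0.197, p₀ = 0.0734.
PN = (p₁ − p₀)/p₁ = (0.197 − 0.0734) / 0.197 ≈ 0.62741.
Attributable cases ≈ PN × (exposed cases) = 0.62741 × 335 ≈ 210.18.

about 210 cases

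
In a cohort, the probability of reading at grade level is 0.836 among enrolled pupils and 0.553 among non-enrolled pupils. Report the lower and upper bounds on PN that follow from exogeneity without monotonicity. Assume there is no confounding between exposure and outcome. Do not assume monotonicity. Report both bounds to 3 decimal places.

Let p₁ = 0.836, p₀ = 0.553.
Under exogeneity alone the bounds on PN are max{0,(p₁−p₀)/p₁} ≤ PN ≤ min{1,(1−p₀)/p₁}.
  lower = (p₁ − p₀)/p₁ = 0.283 / 0.836 ≈ 0.3385
  upper = min{1, (1 − p₀)/p₁} = 0.447 / 0.836 ≈ 0.5347

0.339 ≤ PN ≤ 0.535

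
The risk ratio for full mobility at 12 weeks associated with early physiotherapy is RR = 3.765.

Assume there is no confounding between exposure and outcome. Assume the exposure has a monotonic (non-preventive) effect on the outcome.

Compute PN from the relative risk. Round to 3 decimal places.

PN ≈ 0.734

Under exogeneity and monotonicity, PN = (RR − 1) / RR = 1 − 1/RR.
PN = (3.765 − 1) / 3.765 = 2.765 / 3.765 ≈ 0.7344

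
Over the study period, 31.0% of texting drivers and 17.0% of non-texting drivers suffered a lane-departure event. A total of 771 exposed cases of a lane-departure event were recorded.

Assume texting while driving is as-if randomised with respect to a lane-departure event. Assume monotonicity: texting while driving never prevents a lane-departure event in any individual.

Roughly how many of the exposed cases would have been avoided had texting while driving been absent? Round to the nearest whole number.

about 348 cases

p₁ = 0.31, p₀ = 0.17.
PN = (p₁ − p₀)/p₁ = (0.31 − 0.17) / 0.31 ≈ 0.45161.
Attributable cases ≈ PN × (exposed cases) = 0.45161 × 771 ≈ 348.19.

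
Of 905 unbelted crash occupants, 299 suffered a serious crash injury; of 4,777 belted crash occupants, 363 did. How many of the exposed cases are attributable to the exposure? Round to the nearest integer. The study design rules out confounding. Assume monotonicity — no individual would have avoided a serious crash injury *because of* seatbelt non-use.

p₁ = P(outcome | exposed) = 299/905 = 0.33039
p₀ = P(outcome | unexposed) = 363/4777 = 0.075989
PN = (p₁ − p₀)/p₁ = (0.33039 − 0.075989) / 0.33039 ≈ 0.77000.
Attributable cases ≈ PN × (exposed cases) = 0.77000 × 299 ≈ 230.23.

about 230 cases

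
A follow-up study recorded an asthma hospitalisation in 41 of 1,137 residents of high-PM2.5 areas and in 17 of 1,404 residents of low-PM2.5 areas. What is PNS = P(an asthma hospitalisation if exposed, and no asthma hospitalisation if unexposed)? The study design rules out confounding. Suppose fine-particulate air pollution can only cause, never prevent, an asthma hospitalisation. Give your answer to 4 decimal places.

p₁ = P(outcome | exposed) = 41/1137 = 0.03606
p₀ = P(outcome | unexposed) = 17/1404 = 0.012108
Under exogeneity and monotonicity, PNS = p₁ − p₀.
PNS = 0.03606 − 0.012108 = 0.023952

PNS ≈ 0.0240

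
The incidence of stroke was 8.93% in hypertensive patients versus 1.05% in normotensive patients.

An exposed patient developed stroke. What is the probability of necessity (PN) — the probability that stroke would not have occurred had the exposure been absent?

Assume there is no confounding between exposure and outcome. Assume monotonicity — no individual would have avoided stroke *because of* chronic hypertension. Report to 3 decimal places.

PN ≈ 0.882

p₁ = 0.0893, p₀ = 0.0105.
Under exogeneity and monotonicity, PN = (p₁ − p₀) / p₁.
PN = (0.0893 − 0.0105) / 0.0893 = 0.0788 / 0.0893 ≈ 0.8824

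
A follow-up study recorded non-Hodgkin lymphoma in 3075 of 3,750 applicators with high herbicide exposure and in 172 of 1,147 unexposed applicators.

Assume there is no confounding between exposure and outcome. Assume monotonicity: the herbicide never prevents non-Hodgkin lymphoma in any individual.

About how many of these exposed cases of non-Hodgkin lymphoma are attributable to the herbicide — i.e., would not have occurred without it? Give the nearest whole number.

about 2513 cases

p₁ = P(outcome | exposed) = 3075/3750 = 0.82
p₀ = P(outcome | unexposed) = 172/1147 = 0.14996
PN = (p₁ − p₀)/p₁ = (0.82 − 0.14996) / 0.82 ≈ 0.81713.
Attributable cases ≈ PN × (exposed cases) = 0.81713 × 3075 ≈ 2512.66.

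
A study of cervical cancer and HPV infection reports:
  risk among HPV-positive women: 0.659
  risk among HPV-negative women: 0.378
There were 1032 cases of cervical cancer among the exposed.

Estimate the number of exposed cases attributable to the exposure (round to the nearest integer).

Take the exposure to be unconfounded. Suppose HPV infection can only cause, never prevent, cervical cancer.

about 440 cases

Let p₁ = 0.659, p₀ = 0.378.
PN = (p₁ − p₀)/p₁ = (0.659 − 0.378) / 0.659 ≈ 0.42640.
Attributable cases ≈ PN × (exposed cases) = 0.42640 × 1032 ≈ 440.05.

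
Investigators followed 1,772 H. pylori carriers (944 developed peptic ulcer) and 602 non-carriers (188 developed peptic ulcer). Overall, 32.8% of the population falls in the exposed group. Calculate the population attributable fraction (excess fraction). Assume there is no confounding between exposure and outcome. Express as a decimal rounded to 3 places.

p₁ = P(outcome | exposed) = 944/1772 = 0.53273
p₀ = P(outcome | unexposed) = 188/602 = 0.31229
Overall risk P(Y=1) = π·p₁ + (1−π)·p₀ = 0.328×0.53273 + 0.672×0.31229 = 0.3846.
Under exogeneity, PAF = [P(Y=1) − p₀] / P(Y=1).
PAF = (0.3846 − 0.31229) / 0.3846 ≈ 0.1880

PAF ≈ 0.188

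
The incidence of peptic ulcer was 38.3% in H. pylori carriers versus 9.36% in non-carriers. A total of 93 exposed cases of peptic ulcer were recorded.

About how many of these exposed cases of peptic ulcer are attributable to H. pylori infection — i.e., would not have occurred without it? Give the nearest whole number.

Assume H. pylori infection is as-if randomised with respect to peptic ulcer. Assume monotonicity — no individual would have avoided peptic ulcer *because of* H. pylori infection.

about 70 cases

p₁ = 0.383, p₀ = 0.0936.
PN = (p₁ − p₀)/p₁ = (0.383 − 0.0936) / 0.383 ≈ 0.75561.
Attributable cases ≈ PN × (exposed cases) = 0.75561 × 93 ≈ 70.27.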